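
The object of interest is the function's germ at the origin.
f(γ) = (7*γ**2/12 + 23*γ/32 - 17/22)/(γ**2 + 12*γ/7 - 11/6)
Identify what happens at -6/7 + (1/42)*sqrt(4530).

The denominator factor γ**2 + 12*γ/7 - 11/6 vanishes at -6/7 + (1/42)*sqrt(4530) and appears to the power 1; the numerator there equals 5963/11088 - (3/448)*sqrt(4530), nonzero, and no other factor vanishes.
Hence a pole whose order is the multiplicity, 1.

The point is a pole of order 1.


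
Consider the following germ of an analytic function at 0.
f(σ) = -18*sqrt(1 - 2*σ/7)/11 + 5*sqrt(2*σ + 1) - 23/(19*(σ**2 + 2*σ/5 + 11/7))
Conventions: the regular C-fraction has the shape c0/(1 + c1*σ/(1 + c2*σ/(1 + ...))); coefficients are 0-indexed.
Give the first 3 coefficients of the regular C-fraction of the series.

Taylor coefficients (expand at 0): a_0 = 542/209, a_1 = 436913/80465, a_2 = -6662127/3260950.
c0 = a_0 = 542/209. Peel one level at a time: if S = 1 + c*σ/S' with S'(0) = 1, then c is the σ-coefficient of S and S' = c*σ/(S - 1).
S_1 = c0/f = 1 + (-436913/208670)*σ + (56299065373/10885792225)*σ^2 + ...; c1 = -436913/208670.
S_2 = c1*σ/(S_1 - 1) = 1 + (112598130746/45585317855)*σ + ...; c2 = 112598130746/45585317855.

The regular C-fraction coefficients are [542/209, -436913/208670, 112598130746/45585317855].


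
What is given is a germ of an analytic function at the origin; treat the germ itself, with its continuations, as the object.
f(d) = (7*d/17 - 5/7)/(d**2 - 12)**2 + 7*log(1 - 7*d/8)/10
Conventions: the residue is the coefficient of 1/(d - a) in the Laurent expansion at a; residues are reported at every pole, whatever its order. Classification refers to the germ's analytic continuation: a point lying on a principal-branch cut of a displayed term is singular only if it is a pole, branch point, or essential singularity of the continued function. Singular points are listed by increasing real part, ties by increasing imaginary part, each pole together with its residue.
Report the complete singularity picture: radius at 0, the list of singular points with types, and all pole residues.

Denominator factor (d**2 - 12)^2: discriminant 48, real irrational roots (2)*sqrt(3) and -(2)*sqrt(3); poles of order 2, moduli (2)*sqrt(3) and (2)*sqrt(3).
Branch term (7/10)*log(1 - d/(8/7)): its argument vanishes at d = 8/7, a logarithmic branch point, modulus 8/7.
The radius of convergence is the smallest modulus among the singular points: 8/7.
The branch term is analytic at -(2)*sqrt(3) and contributes nothing to the residue; only the rational part matters.
The factor d**2 - 12 splits as (d - a)(d - a') with a = -(2)*sqrt(3), a' = (2)*sqrt(3). At the order-2 pole a set g(d) = (d - a)^2*(rational part) = [7*d/17 - 5/7] / (d - a')^2.
Order-2 pole: residue = g'(a); g'(-(2)*sqrt(3)) = -(5/2016)*sqrt(3), so the residue is -(5/2016)*sqrt(3).
The branch term is analytic at (2)*sqrt(3) and contributes nothing to the residue; only the rational part matters.
The factor d**2 - 12 splits as (d - a)(d - a') with a = (2)*sqrt(3), a' = -(2)*sqrt(3). At the order-2 pole a set g(d) = (d - a)^2*(rational part) = [7*d/17 - 5/7] / (d - a')^2.
Order-2 pole: residue = g'(a); g'((2)*sqrt(3)) = (5/2016)*sqrt(3), so the residue is (5/2016)*sqrt(3).
List the singular points by increasing real part (a conjugate pair: the negative imaginary part first).

Radius of convergence at 0: 8/7.
At -(2)*sqrt(3): a pole of order 2; residue -(5/2016)*sqrt(3).
At 8/7: a logarithmic branch point.
At (2)*sqrt(3): a pole of order 2; residue (5/2016)*sqrt(3).


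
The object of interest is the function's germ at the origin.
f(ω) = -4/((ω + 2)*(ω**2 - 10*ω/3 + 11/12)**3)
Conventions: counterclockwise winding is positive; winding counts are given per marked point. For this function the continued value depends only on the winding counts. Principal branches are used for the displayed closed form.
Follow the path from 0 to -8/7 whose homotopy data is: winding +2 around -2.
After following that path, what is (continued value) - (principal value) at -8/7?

The function is rational, hence single-valued: continuing it around any pole returns the same value, so the difference is 0.

Continued minus principal equals 0.


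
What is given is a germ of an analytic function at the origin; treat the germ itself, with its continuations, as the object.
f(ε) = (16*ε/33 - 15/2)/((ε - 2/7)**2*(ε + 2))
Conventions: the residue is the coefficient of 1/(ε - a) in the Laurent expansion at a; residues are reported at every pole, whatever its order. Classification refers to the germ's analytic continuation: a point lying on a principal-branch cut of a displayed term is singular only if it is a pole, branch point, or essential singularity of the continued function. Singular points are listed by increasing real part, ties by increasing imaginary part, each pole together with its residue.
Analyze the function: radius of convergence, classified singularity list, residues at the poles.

Radius of convergence at 0: 2/7.
At -2: a pole of order 1; residue -27391/16896.
At 2/7: a pole of order 2; residue 27391/16896.

Denominator factor (ε - 2/7)^2: pole of order 2 at 2/7, modulus 2/7.
Denominator factor (ε + 2): pole of order 1 at -2, modulus 2.
The radius of convergence is the smallest modulus among the singular points: 2/7.
At the order-1 pole -2 set g(ε) = (ε - (-2))*f(ε) = (16*ε/33 - 15/2)/(ε - 2/7)**2.
Simple pole: residue = g(a) at a = -2, which is -27391/16896.
At the order-2 pole 2/7 set g(ε) = (ε - (2/7))^2*f(ε) = (16*ε/33 - 15/2)/(ε + 2).
Order-2 pole: residue = g'(a); g'(2/7) = 27391/16896, so the residue is 27391/16896.
List the singular points by increasing real part (a conjugate pair: the negative imaginary part first).


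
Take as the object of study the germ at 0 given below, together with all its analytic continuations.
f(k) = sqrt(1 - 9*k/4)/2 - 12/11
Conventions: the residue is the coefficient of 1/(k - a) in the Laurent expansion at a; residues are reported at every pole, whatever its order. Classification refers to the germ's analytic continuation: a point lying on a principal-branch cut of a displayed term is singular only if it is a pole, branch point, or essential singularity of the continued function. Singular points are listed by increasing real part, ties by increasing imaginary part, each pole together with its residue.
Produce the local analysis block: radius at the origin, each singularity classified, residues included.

Radius of convergence at 0: 4/9.
At 4/9: an algebraic (square-root) branch point.

Branch term (1/2)*sqrt(1 - k/(4/9)): its argument vanishes at k = 4/9, a square-root branch point, modulus 4/9.
The radius of convergence is the smallest modulus among the singular points: 4/9.


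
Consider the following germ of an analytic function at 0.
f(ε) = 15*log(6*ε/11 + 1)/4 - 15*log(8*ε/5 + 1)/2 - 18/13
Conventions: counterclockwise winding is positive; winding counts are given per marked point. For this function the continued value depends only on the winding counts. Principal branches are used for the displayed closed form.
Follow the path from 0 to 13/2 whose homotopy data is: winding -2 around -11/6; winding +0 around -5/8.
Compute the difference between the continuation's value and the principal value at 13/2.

The rational part is single-valued and drops out of the difference; each branch term changes only by its own monodromy.
(-15/2)*log(1 - ε/(-5/8)): winding 0 around -5/8, so this term returns to its principal value, contribution 0.
(15/4)*log(1 - ε/(-11/6)): each positive loop around -11/6 adds 2*pi*i to the log, so winding -2 contributes (15/4)*(-2)*2*pi*i = -(15)*pi*i.
Summing the contributions at ε = 13/2 gives -(15)*pi*i.

Continued minus principal equals -(15)*pi*i.


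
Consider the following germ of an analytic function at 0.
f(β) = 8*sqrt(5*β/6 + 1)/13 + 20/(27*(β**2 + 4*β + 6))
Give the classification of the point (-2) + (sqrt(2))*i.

The point is a pole of order 1.

The denominator factor β**2 + 4*β + 6 vanishes at (-2) + (sqrt(2))*i and appears to the power 1; the numerator there equals 20/27, nonzero, and no other factor vanishes.
The branch terms are analytic at this point.
Hence a pole whose order is the multiplicity, 1.


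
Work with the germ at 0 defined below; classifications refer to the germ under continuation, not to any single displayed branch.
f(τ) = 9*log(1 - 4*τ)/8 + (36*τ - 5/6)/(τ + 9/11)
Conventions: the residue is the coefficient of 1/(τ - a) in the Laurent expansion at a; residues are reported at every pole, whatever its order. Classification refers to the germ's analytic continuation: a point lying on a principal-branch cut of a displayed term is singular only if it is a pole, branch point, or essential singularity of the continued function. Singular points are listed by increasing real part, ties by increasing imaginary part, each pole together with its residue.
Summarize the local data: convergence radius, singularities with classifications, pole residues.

Radius of convergence at 0: 1/4.
At -9/11: a pole of order 1; residue -1999/66.
At 1/4: a logarithmic branch point.

Denominator factor (τ + 9/11): pole of order 1 at -9/11, modulus 9/11.
Branch term (9/8)*log(1 - τ/(1/4)): its argument vanishes at τ = 1/4, a logarithmic branch point, modulus 1/4.
The radius of convergence is the smallest modulus among the singular points: 1/4.
The branch term is analytic at -9/11 and contributes nothing to the residue; only the rational part matters.
At the order-1 pole -9/11 set g(τ) = (τ - (-9/11))*(rational part) = 36*τ - 5/6.
Simple pole: residue = g(a) at a = -9/11, which is -1999/66.
List the singular points by increasing real part (a conjugate pair: the negative imaginary part first).


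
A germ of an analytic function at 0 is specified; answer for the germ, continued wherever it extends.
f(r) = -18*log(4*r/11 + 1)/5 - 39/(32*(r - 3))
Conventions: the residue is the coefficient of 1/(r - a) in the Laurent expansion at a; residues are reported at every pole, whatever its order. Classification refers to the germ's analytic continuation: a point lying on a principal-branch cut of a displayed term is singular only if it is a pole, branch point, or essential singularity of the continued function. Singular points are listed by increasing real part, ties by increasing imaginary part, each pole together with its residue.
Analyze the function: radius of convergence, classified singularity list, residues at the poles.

Denominator factor (r - 3): pole of order 1 at 3, modulus 3.
Branch term (-18/5)*log(1 - r/(-11/4)): its argument vanishes at r = -11/4, a logarithmic branch point, modulus 11/4.
The radius of convergence is the smallest modulus among the singular points: 11/4.
The branch term is analytic at 3 and contributes nothing to the residue; only the rational part matters.
At the order-1 pole 3 set g(r) = (r - (3))*(rational part) = -39/32.
Simple pole: residue = g(a) at a = 3, which is -39/32.
List the singular points by increasing real part (a conjugate pair: the negative imaginary part first).

Radius of convergence at 0: 11/4.
At -11/4: a logarithmic branch point.
At 3: a pole of order 1; residue -39/32.


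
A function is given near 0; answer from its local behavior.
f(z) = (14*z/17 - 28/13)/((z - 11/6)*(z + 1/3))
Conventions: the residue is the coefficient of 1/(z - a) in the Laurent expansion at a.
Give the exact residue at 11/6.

At the order-1 pole 11/6 set g(z) = (z - (11/6))*f(z) = (14*z/17 - 28/13)/(z + 1/3).
Simple pole: residue = g(a) at a = 11/6, which is -854/2873.

The residue is -854/2873.


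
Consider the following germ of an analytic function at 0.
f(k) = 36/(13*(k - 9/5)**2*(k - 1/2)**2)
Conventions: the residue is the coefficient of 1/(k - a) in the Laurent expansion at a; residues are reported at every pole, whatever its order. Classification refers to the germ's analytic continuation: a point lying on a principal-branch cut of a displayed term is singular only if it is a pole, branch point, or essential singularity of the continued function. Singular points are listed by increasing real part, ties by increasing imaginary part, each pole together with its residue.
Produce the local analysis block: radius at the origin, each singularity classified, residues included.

Denominator factor (k - 1/2)^2: pole of order 2 at 1/2, modulus 1/2.
Denominator factor (k - 9/5)^2: pole of order 2 at 9/5, modulus 9/5.
The radius of convergence is the smallest modulus among the singular points: 1/2.
At the order-2 pole 1/2 set g(k) = (k - (1/2))^2*f(k) = 36/(13*(k - 9/5)**2).
Order-2 pole: residue = g'(a); g'(1/2) = 72000/28561, so the residue is 72000/28561.
At the order-2 pole 9/5 set g(k) = (k - (9/5))^2*f(k) = 36/(13*(k - 1/2)**2).
Order-2 pole: residue = g'(a); g'(9/5) = -72000/28561, so the residue is -72000/28561.
List the singular points by increasing real part (a conjugate pair: the negative imaginary part first).

Radius of convergence at 0: 1/2.
At 1/2: a pole of order 2; residue 72000/28561.
At 9/5: a pole of order 2; residue -72000/28561.


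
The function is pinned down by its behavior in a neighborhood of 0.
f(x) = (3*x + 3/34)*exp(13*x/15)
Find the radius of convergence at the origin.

The factor exp(13*x/15) is entire and contributes no finite singular point.
The polynomial part has no poles.
No finite singular points: the Taylor series at 0 converges everywhere.

The radius of convergence is infinite.


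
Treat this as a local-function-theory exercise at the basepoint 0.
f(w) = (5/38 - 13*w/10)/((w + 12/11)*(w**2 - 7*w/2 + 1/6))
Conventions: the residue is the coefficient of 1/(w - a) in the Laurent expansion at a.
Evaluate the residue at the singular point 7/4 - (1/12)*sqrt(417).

The factor w**2 - 7*w/2 + 1/6 splits as (w - a)(w - a') with a = 7/4 - (1/12)*sqrt(417), a' = 7/4 + (1/12)*sqrt(417). At the order-1 pole a set g(w) = (w - a)*f(w) = [(5/38 - 13*w/10)/(w + 12/11)] / (w - a').
Simple pole: residue = g(a) at a = 7/4 - (1/12)*sqrt(417), which is -106887/713830 + (641333/99222370)*sqrt(417).

The residue is -106887/713830 + (641333/99222370)*sqrt(417).


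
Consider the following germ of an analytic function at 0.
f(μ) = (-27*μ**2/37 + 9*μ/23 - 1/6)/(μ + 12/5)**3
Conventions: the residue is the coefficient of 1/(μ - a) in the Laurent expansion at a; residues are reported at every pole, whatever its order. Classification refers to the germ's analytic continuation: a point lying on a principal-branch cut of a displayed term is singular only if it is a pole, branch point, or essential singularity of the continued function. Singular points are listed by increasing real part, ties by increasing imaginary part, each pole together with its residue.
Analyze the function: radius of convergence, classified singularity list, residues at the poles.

Denominator factor (μ + 12/5)^3: pole of order 3 at -12/5, modulus 12/5.
The radius of convergence is the smallest modulus among the singular points: 12/5.
At the order-3 pole -12/5 set g(μ) = (μ - (-12/5))^3*f(μ) = -27*μ**2/37 + 9*μ/23 - 1/6.
Order-3 pole: residue = g''(a)/2; g''(-12/5) = -54/37, so the residue is -27/37.

Radius of convergence at 0: 12/5.
At -12/5: a pole of order 3; residue -27/37.


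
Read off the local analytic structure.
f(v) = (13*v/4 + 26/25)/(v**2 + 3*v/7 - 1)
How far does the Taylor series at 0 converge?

The radius of convergence is -3/14 + (1/14)*sqrt(205).

Denominator factor (v**2 + 3*v/7 - 1): discriminant 205/49, real irrational roots -3/14 + (1/14)*sqrt(205) and -3/14 - (1/14)*sqrt(205); poles of order 1, moduli -3/14 + (1/14)*sqrt(205) and 3/14 + (1/14)*sqrt(205).
The radius of convergence is the smallest modulus among the singular points: -3/14 + (1/14)*sqrt(205).


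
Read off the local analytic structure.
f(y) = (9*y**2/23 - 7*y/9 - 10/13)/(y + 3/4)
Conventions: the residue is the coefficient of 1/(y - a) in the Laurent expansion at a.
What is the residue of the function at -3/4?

At the order-1 pole -3/4 set g(y) = (y - (-3/4))*f(y) = 9*y**2/23 - 7*y/9 - 10/13.
Simple pole: residue = g(a) at a = -3/4, which is 491/14352.

The residue is 491/14352.


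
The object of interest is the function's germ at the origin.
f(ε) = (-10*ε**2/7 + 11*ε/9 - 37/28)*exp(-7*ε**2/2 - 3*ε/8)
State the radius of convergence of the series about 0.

The radius of convergence is infinite.

The factor exp(-7*ε**2/2 - 3*ε/8) is entire and contributes no finite singular point.
The polynomial part has no poles.
No finite singular points: the Taylor series at 0 converges everywhere.


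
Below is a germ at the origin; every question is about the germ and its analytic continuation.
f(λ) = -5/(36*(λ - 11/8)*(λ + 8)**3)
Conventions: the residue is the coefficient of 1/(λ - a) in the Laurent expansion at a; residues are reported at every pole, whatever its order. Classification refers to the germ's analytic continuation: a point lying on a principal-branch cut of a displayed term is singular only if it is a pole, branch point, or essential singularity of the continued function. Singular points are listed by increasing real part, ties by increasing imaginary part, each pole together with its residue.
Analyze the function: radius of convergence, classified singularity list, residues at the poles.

Denominator factor (λ + 8)^3: pole of order 3 at -8, modulus 8.
Denominator factor (λ - 11/8): pole of order 1 at 11/8, modulus 11/8.
The radius of convergence is the smallest modulus among the singular points: 11/8.
At the order-3 pole -8 set g(λ) = (λ - (-8))^3*f(λ) = -5/(36*(λ - 11/8)).
Order-3 pole: residue = g''(a)/2; g''(-8) = 256/759375, so the residue is 128/759375.
At the order-1 pole 11/8 set g(λ) = (λ - (11/8))*f(λ) = -5/(36*(λ + 8)**3).
Simple pole: residue = g(a) at a = 11/8, which is -128/759375.
List the singular points by increasing real part (a conjugate pair: the negative imaginary part first).

Radius of convergence at 0: 11/8.
At -8: a pole of order 3; residue 128/759375.
At 11/8: a pole of order 1; residue -128/759375.


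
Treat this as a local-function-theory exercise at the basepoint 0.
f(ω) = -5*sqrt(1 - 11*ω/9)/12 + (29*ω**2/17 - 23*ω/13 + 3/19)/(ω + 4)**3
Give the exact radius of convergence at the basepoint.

Denominator factor (ω + 4)^3: pole of order 3 at -4, modulus 4.
Branch term (-5/12)*sqrt(1 - ω/(9/11)): its argument vanishes at ω = 9/11, a square-root branch point, modulus 9/11.
The radius of convergence is the smallest modulus among the singular points: 9/11.

The radius of convergence is 9/11.


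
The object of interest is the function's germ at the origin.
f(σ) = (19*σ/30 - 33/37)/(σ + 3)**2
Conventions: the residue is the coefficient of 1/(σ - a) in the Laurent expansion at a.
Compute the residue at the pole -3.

At the order-2 pole -3 set g(σ) = (σ - (-3))^2*f(σ) = 19*σ/30 - 33/37.
Order-2 pole: residue = g'(a); g'(-3) = 19/30, so the residue is 19/30.

The residue is 19/30.


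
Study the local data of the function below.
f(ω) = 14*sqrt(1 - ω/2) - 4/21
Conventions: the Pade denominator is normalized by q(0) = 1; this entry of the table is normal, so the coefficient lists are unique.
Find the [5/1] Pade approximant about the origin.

The Pade approximant has numerator coefficients [290/21, -243/28, 7/8, 7/128, 7/1024, 7/8192]; denominator coefficients [1, -3/8].

Taylor coefficients needed (expand at 0): a_0 = 290/21, a_1 = -7/2, a_2 = -7/16, a_3 = -7/64, a_4 = -35/1024, a_5 = -49/4096, a_6 = -147/32768.
Write the denominator as Q(ω) = 1 + q1*ω. Requiring Q*f - P = O(ω^7) with deg P <= 5 kills the coefficients of ω^6..ω^6 in Q*f:
  ω^6: a_6 + q1*a_5 = 0, i.e. -147/32768 + (-49/4096)*q1 = 0.
Solving this linear system: q1 = -3/8.
The numerator is Q*f truncated at degree 5: P0 = a_0 = 290/21; P1 = a_1 + q1*a_0 = -243/28; P2 = a_2 + q1*a_1 = 7/8; P3 = a_3 + q1*a_2 = 7/128; P4 = a_4 + q1*a_3 = 7/1024; P5 = a_5 + q1*a_4 = 7/8192.


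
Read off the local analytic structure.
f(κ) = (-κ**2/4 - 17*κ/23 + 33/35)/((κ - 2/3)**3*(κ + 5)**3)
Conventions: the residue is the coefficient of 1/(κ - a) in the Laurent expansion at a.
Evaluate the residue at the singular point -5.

The residue is -9575793/4571939540.

At the order-3 pole -5 set g(κ) = (κ - (-5))^3*f(κ) = (-κ**2/4 - 17*κ/23 + 33/35)/(κ - 2/3)**3.
Order-3 pole: residue = g''(a)/2; g''(-5) = -9575793/2285969770, so the residue is -9575793/4571939540.


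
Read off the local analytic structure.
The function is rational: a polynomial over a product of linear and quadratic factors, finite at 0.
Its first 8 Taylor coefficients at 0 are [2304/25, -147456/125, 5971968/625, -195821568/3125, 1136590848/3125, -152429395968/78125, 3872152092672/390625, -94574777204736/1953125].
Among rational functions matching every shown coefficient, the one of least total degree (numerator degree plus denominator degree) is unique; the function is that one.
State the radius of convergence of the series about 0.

No rational of total degree below 4 reproduces all 8 coefficients; solving the [0/4] Pade equations on them gives f(μ) = 1/((μ + 1/4)**2*(μ + 5/12)**2), whose expansion matches every shown term.
Denominator factor (μ + 1/4)^2: pole of order 2 at -1/4, modulus 1/4.
Denominator factor (μ + 5/12)^2: pole of order 2 at -5/12, modulus 5/12.
The radius of convergence is the smallest modulus among the singular points: 1/4.

The radius of convergence is 1/4.


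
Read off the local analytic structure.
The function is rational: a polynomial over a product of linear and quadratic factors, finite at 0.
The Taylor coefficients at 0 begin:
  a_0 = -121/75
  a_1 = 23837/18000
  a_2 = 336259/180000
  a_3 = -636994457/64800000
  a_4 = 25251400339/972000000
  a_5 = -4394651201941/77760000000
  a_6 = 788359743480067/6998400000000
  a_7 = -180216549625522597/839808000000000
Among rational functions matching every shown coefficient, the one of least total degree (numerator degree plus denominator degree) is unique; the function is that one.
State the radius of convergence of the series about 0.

No rational of total degree below 4 reproduces all 8 coefficients; solving the [1/3] Pade equations on them gives f(φ) = (-3*φ - 16/15)/((φ + 5/9)*(φ + 12/11)**2), whose expansion matches every shown term.
Denominator factor (φ + 12/11)^2: pole of order 2 at -12/11, modulus 12/11.
Denominator factor (φ + 5/9): pole of order 1 at -5/9, modulus 5/9.
The radius of convergence is the smallest modulus among the singular points: 5/9.

The radius of convergence is 5/9.


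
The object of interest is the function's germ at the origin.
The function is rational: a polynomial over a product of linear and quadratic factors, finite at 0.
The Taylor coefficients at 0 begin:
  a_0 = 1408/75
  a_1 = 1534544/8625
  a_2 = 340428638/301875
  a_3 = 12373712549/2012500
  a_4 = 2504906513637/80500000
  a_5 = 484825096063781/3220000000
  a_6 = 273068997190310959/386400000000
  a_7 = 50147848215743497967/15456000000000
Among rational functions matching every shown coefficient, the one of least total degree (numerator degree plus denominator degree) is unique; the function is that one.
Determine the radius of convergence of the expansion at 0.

The radius of convergence is 1/4.

No rational of total degree below 6 reproduces all 8 coefficients; solving the [2/4] Pade equations on them gives f(n) = (n**2/7 + 16*n/23 + 16/15)/((n - 1/4)**2*(n**2 - 3*n/4 + 10/11)), whose expansion matches every shown term.
Denominator factor (n**2 - 3*n/4 + 10/11): discriminant -541/176, complex-conjugate roots (3/8) + ((1/88)*sqrt(5951))*i and (3/8) - ((1/88)*sqrt(5951))*i; poles of order 1, moduli (1/11)*sqrt(110) and (1/11)*sqrt(110).
Denominator factor (n - 1/4)^2: pole of order 2 at 1/4, modulus 1/4.
The radius of convergence is the smallest modulus among the singular points: 1/4.


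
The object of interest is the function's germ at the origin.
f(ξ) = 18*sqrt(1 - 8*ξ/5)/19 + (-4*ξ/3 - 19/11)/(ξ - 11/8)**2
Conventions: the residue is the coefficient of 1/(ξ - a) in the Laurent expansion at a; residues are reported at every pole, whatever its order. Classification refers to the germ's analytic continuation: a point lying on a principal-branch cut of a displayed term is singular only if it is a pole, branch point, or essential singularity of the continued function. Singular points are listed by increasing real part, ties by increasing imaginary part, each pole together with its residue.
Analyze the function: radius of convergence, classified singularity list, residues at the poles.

Denominator factor (ξ - 11/8)^2: pole of order 2 at 11/8, modulus 11/8.
Branch term (18/19)*sqrt(1 - ξ/(5/8)): its argument vanishes at ξ = 5/8, a square-root branch point, modulus 5/8.
The radius of convergence is the smallest modulus among the singular points: 5/8.
The branch term is analytic at 11/8 and contributes nothing to the residue; only the rational part matters.
At the order-2 pole 11/8 set g(ξ) = (ξ - (11/8))^2*(rational part) = -4*ξ/3 - 19/11.
Order-2 pole: residue = g'(a); g'(11/8) = -4/3, so the residue is -4/3.
List the singular points by increasing real part (a conjugate pair: the negative imaginary part first).

Radius of convergence at 0: 5/8.
At 5/8: an algebraic (square-root) branch point.
At 11/8: a pole of order 2; residue -4/3.


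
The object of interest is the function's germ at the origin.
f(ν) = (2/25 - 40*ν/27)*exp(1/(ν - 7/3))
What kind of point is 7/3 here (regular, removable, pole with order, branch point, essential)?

The exponent 1/(ν - (7/3)) has a pole at 7/3, so exp(1/(ν - (7/3))) takes every nonzero value near it: an essential singularity (not a pole of any order).

The point is an essential singularity.


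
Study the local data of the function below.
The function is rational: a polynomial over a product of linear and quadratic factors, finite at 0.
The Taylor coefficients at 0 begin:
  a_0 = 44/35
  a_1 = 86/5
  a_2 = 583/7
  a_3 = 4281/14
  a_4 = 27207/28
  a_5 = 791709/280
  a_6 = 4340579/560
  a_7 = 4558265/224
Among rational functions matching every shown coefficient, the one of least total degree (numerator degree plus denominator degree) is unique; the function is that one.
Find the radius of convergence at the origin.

No rational of total degree below 5 reproduces all 8 coefficients; solving the [1/4] Pade equations on them gives f(τ) = (-18*τ/7 - 11/35)/((τ - 1/2)**3*(τ + 2)), whose expansion matches every shown term.
Denominator factor (τ - 1/2)^3: pole of order 3 at 1/2, modulus 1/2.
Denominator factor (τ + 2): pole of order 1 at -2, modulus 2.
The radius of convergence is the smallest modulus among the singular points: 1/2.

The radius of convergence is 1/2.


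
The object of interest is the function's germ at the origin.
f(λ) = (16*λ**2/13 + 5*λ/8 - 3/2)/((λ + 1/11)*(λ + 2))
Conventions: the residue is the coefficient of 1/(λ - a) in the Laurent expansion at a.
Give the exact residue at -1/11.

The residue is -19463/24024.

At the order-1 pole -1/11 set g(λ) = (λ - (-1/11))*f(λ) = (16*λ**2/13 + 5*λ/8 - 3/2)/(λ + 2).
Simple pole: residue = g(a) at a = -1/11, which is -19463/24024.


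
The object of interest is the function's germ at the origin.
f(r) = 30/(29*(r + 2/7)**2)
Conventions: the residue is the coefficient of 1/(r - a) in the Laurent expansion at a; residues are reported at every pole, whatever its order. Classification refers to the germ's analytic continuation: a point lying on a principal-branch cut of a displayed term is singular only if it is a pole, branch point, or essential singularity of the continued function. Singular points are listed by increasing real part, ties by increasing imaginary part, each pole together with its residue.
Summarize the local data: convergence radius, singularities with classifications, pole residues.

Denominator factor (r + 2/7)^2: pole of order 2 at -2/7, modulus 2/7.
The radius of convergence is the smallest modulus among the singular points: 2/7.
At the order-2 pole -2/7 set g(r) = (r - (-2/7))^2*f(r) = 30/29.
Order-2 pole: residue = g'(a); g'(-2/7) = 0, so the residue is 0.

Radius of convergence at 0: 2/7.
At -2/7: a pole of order 2; residue 0.


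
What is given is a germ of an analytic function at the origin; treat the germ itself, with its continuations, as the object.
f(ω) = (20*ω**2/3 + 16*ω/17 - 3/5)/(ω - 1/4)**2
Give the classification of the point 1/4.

The point is a pole of order 2.

The denominator factor ω - 1/4 vanishes at 1/4 and appears to the power 2; the numerator there equals 53/1020, nonzero, and no other factor vanishes.
Hence a pole whose order is the multiplicity, 2.


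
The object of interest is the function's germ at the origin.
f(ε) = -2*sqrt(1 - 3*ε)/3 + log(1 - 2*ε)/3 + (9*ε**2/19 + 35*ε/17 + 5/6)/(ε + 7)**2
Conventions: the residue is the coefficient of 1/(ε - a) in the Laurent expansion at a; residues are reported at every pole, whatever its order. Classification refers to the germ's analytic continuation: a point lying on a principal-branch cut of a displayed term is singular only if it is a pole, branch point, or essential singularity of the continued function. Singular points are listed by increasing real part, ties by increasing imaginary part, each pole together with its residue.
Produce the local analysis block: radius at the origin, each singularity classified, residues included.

Radius of convergence at 0: 1/3.
At -7: a pole of order 2; residue -1477/323.
At 1/3: an algebraic (square-root) branch point.
At 1/2: a logarithmic branch point.

Denominator factor (ε + 7)^2: pole of order 2 at -7, modulus 7.
Branch term (1/3)*log(1 - ε/(1/2)): its argument vanishes at ε = 1/2, a logarithmic branch point, modulus 1/2.
Branch term (-2/3)*sqrt(1 - ε/(1/3)): its argument vanishes at ε = 1/3, a square-root branch point, modulus 1/3.
The radius of convergence is the smallest modulus among the singular points: 1/3.
The branch terms are analytic at -7 and contribute nothing to the residue; only the rational part matters.
At the order-2 pole -7 set g(ε) = (ε - (-7))^2*(rational part) = 9*ε**2/19 + 35*ε/17 + 5/6.
Order-2 pole: residue = g'(a); g'(-7) = -1477/323, so the residue is -1477/323.
List the singular points by increasing real part (a conjugate pair: the negative imaginary part first).


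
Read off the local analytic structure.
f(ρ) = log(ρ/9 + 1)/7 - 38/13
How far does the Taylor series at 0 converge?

The radius of convergence is 9.

Branch term (1/7)*log(1 - ρ/(-9)): its argument vanishes at ρ = -9, a logarithmic branch point, modulus 9.
The radius of convergence is the smallest modulus among the singular points: 9.


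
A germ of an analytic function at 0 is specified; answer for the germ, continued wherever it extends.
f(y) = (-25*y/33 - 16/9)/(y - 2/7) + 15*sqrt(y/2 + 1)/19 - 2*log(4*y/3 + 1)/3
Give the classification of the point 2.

The point is a regular point.

Denominator factors: y - 2/7 = 12/7 at y = 2 — none vanishes.
Branch term sqrt(1 - y/(-2)): argument at 2 is 2, nonzero, so 2 is not its branch point (a point on a principal cut is still regular for the continued germ).
Branch term log(1 - y/(-3/4)): argument at 2 is 11/3, nonzero, so 2 is not its branch point (a point on a principal cut is still regular for the continued germ).
So the germ continues analytically to 2.


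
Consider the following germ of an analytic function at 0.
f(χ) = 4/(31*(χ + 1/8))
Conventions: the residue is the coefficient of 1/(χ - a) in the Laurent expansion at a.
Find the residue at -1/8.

The residue is 4/31.

At the order-1 pole -1/8 set g(χ) = (χ - (-1/8))*f(χ) = 4/31.
Simple pole: residue = g(a) at a = -1/8, which is 4/31.


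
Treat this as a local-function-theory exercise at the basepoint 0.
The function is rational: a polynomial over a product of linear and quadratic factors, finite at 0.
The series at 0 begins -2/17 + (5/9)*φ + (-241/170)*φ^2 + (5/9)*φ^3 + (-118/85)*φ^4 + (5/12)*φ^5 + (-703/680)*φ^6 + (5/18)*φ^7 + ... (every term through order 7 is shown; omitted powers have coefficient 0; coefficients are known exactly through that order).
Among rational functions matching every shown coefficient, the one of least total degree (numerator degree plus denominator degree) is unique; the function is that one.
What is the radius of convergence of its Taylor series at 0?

The radius of convergence is sqrt(2).

No rational of total degree below 6 reproduces all 8 coefficients; solving the [2/4] Pade equations on them gives f(φ) = (-26*φ**2/5 + 20*φ/9 - 8/17)/(φ**2 - 2)**2, whose expansion matches every shown term.
Denominator factor (φ**2 - 2)^2: discriminant 8, real irrational roots sqrt(2) and -sqrt(2); poles of order 2, moduli sqrt(2) and sqrt(2).
The radius of convergence is the smallest modulus among the singular points: sqrt(2).


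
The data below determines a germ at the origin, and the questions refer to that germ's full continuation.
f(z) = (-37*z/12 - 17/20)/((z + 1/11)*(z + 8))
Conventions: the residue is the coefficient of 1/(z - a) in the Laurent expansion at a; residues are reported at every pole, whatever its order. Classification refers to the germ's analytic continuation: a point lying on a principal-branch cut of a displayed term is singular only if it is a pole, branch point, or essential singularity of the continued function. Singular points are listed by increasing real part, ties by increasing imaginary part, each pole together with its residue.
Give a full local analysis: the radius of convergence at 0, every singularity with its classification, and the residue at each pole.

Denominator factor (z + 1/11): pole of order 1 at -1/11, modulus 1/11.
Denominator factor (z + 8): pole of order 1 at -8, modulus 8.
The radius of convergence is the smallest modulus among the singular points: 1/11.
At the order-1 pole -8 set g(z) = (z - (-8))*f(z) = (-37*z/12 - 17/20)/(z + 1/11).
Simple pole: residue = g(a) at a = -8, which is -15719/5220.
At the order-1 pole -1/11 set g(z) = (z - (-1/11))*f(z) = (-37*z/12 - 17/20)/(z + 8).
Simple pole: residue = g(a) at a = -1/11, which is -94/1305.
List the singular points by increasing real part (a conjugate pair: the negative imaginary part first).

Radius of convergence at 0: 1/11.
At -8: a pole of order 1; residue -15719/5220.
At -1/11: a pole of order 1; residue -94/1305.


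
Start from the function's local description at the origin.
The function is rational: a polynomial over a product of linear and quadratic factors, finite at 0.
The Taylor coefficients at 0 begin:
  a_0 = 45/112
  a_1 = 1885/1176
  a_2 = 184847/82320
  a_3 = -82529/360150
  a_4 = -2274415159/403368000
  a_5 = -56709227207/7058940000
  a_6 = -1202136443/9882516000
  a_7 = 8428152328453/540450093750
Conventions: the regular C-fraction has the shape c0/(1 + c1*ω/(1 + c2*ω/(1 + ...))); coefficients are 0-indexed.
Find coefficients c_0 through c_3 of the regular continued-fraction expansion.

The regular C-fraction coefficients are [45/112, -754/189, 101341/39150, -1553771079/1910277850].

Taylor coefficients (read off): a_0 = 45/112, a_1 = 1885/1176, a_2 = 184847/82320, a_3 = -82529/360150.
c0 = a_0 = 45/112. Peel one level at a time: if S = 1 + c*ω/S' with S'(0) = 1, then c is the ω-coefficient of S and S' = c*ω/(S - 1).
S_1 = c0/f = 1 + (-754/189)*ω + (1317433/127575)*ω^2 + ...; c1 = -754/189.
S_2 = c1*ω/(S_1 - 1) = 1 + (101341/39150)*ω + (57547077/27332500)*ω^2 + ...; c2 = 101341/39150.
S_3 = c2*ω/(S_2 - 1) = 1 + (-1553771079/1910277850)*ω + ...; c3 = -1553771079/1910277850.


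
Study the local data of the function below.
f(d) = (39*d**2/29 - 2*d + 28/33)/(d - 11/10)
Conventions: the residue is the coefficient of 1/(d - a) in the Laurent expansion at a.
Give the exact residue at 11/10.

At the order-1 pole 11/10 set g(d) = (d - (11/10))*f(d) = 39*d**2/29 - 2*d + 28/33.
Simple pole: residue = g(a) at a = 11/10, which is 26387/95700.

The residue is 26387/95700.


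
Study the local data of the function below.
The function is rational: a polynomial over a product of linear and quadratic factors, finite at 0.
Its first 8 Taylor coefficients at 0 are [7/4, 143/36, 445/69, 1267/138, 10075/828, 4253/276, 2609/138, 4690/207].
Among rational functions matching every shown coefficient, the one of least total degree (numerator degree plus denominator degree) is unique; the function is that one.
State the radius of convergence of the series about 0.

The radius of convergence is 1.

No rational of total degree below 5 reproduces all 8 coefficients; solving the [2/3] Pade equations on them gives f(y) = (5*y**2/23 + 23*y/18 - 7/4)/(y - 1)**3, whose expansion matches every shown term.
Denominator factor (y - 1)^3: pole of order 3 at 1, modulus 1.
The radius of convergence is the smallest modulus among the singular points: 1.


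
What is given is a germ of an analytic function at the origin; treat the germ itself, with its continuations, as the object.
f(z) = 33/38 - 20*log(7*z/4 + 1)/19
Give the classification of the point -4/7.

The point is a logarithmic branch point.

The term (-20/19)*log(1 - z/(-4/7)) has argument 1 - -4/7/(-4/7) = 0 at -4/7: a logarithmic (infinitely-sheeted) branch point; the remaining terms are analytic or single-valued there.


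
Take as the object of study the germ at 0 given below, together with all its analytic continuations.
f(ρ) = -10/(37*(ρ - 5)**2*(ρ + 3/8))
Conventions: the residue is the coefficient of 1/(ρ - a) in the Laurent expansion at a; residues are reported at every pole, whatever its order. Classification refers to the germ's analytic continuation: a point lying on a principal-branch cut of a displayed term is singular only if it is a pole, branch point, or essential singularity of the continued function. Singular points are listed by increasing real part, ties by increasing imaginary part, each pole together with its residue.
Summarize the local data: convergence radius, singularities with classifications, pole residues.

Radius of convergence at 0: 3/8.
At -3/8: a pole of order 1; residue -640/68413.
At 5: a pole of order 2; residue 640/68413.

Denominator factor (ρ - 5)^2: pole of order 2 at 5, modulus 5.
Denominator factor (ρ + 3/8): pole of order 1 at -3/8, modulus 3/8.
The radius of convergence is the smallest modulus among the singular points: 3/8.
At the order-1 pole -3/8 set g(ρ) = (ρ - (-3/8))*f(ρ) = -10/(37*(ρ - 5)**2).
Simple pole: residue = g(a) at a = -3/8, which is -640/68413.
At the order-2 pole 5 set g(ρ) = (ρ - (5))^2*f(ρ) = -10/(37*(ρ + 3/8)).
Order-2 pole: residue = g'(a); g'(5) = 640/68413, so the residue is 640/68413.
List the singular points by increasing real part (a conjugate pair: the negative imaginary part first).


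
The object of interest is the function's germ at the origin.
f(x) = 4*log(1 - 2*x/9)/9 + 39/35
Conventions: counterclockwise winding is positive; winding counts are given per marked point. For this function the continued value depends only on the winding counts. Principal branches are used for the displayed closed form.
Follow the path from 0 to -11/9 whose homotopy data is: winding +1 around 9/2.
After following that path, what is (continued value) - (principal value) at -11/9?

Continued minus principal equals (8/9)*pi*i.

The rational part is single-valued and drops out of the difference; each branch term changes only by its own monodromy.
(4/9)*log(1 - x/(9/2)): each positive loop around 9/2 adds 2*pi*i to the log, so winding +1 contributes (4/9)*(1)*2*pi*i = (8/9)*pi*i.
Summing the contributions at x = -11/9 gives (8/9)*pi*i.


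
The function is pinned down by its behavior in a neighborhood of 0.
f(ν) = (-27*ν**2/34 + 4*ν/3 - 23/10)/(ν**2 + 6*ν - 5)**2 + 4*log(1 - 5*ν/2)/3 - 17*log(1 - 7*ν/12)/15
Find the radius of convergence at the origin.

Denominator factor (ν**2 + 6*ν - 5)^2: discriminant 56, real irrational roots -3 + sqrt(14) and -3 - sqrt(14); poles of order 2, moduli -3 + sqrt(14) and 3 + sqrt(14).
Branch term (-17/15)*log(1 - ν/(12/7)): its argument vanishes at ν = 12/7, a logarithmic branch point, modulus 12/7.
Branch term (4/3)*log(1 - ν/(2/5)): its argument vanishes at ν = 2/5, a logarithmic branch point, modulus 2/5.
The radius of convergence is the smallest modulus among the singular points: 2/5.

The radius of convergence is 2/5.
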